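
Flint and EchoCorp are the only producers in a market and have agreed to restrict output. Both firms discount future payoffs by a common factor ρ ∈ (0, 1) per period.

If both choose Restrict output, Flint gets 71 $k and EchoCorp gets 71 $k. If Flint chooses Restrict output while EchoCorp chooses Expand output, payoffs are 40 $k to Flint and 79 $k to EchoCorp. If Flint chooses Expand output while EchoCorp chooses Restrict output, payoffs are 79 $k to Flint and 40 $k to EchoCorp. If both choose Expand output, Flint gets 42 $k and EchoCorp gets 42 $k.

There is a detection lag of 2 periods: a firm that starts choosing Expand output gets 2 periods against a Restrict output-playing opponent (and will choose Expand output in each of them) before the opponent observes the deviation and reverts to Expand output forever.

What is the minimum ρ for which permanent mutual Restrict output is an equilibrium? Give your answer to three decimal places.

The best deviation is to choose Expand output for all 2 undetected periods, earning 79 each, then 42 forever once detected.
Deviation value: 79(1−ρ^2)/(1−ρ) + 42ρ^2/(1−ρ); cooperation value: 71/(1−ρ).
IC: 71 ≥ 79(1−ρ^2) + 42ρ^2 = 79 − 37ρ^2.
So ρ^2 ≥ 8/37, giving ρ ≥ (8/37)^(1/2) ≈ 0.465.

0.465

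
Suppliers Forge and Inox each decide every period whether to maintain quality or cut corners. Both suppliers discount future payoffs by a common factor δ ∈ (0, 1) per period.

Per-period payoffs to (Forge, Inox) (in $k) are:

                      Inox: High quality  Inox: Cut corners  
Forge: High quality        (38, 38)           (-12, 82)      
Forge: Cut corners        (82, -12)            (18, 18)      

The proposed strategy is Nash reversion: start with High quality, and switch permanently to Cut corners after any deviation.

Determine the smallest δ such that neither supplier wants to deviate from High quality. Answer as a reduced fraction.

11/16

Under grim trigger the critical discount factor is (T−C)/(T−P) with T = 82, C = 38, P = 18.
δ* = (82−38)/(82−18) = 44/64 = 11/16.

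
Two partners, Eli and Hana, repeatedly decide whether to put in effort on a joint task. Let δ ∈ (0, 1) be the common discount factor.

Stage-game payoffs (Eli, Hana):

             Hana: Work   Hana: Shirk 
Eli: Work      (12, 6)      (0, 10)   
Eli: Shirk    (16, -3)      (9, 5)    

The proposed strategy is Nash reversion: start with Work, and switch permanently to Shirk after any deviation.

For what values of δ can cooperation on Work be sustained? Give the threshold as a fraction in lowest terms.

4/5

Eli: cooperation gives 12 each period; deviation gives 16 once then 9 forever.
  12/(1−δ) ≥ 16 + 9δ/(1−δ) ⇒ δ ≥ 4/7.
Hana: cooperation gives 6 each period; deviation gives 10 once then 5 forever.
  δ ≥ 4/5.
Both must hold, so the binding constraint is Hana's: δ ≥ 4/5.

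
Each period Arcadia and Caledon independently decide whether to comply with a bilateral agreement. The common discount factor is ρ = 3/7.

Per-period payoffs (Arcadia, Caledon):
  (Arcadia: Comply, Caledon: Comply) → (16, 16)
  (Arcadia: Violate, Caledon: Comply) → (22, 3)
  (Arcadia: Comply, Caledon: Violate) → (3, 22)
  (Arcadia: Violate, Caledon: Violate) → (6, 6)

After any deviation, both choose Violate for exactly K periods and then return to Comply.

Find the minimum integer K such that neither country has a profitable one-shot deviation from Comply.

No profitable deviation requires (16−6)(ρ+…+ρ^K) ≥ 22−16, i.e. ρ+…+ρ^K ≥ 3/5 ≈ 0.6000.
With ρ = 3/7, the partial sums are K=1: 0.4286, K=2: 0.6122.
K = 2 is the first length at which the sum reaches 0.6000.

2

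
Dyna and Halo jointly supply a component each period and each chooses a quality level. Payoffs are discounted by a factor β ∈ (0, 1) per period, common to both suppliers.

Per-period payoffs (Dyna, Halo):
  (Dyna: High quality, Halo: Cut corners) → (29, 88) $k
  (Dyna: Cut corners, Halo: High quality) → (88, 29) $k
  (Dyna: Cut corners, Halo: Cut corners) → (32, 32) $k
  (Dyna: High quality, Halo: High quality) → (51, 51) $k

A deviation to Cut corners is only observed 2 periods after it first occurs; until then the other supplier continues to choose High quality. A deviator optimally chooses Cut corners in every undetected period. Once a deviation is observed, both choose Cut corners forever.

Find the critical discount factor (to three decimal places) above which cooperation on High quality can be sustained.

0.813

The best deviation is to choose Cut corners for all 2 undetected periods, earning 88 each, then 32 forever once detected.
Deviation value: 88(1−β^2)/(1−β) + 32β^2/(1−β); cooperation value: 51/(1−β).
IC: 51 ≥ 88(1−β^2) + 32β^2 = 88 − 56β^2.
So β^2 ≥ 37/56, giving β ≥ (37/56)^(1/2) ≈ 0.813.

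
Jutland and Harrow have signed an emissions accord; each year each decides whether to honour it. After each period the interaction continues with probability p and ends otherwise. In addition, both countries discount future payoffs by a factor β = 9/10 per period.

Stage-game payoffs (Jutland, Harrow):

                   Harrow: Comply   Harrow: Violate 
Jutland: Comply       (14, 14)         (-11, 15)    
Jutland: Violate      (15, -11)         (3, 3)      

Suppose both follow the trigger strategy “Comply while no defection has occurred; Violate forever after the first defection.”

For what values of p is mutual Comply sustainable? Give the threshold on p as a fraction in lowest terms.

5/54

Expected continuation weight on next period's payoff is β·p = 9/10·p, which plays the role of the discount factor.
Cooperation requires 9/10·p ≥ (15−14)/(15−3) = 1/12, hence p ≥ 5/54.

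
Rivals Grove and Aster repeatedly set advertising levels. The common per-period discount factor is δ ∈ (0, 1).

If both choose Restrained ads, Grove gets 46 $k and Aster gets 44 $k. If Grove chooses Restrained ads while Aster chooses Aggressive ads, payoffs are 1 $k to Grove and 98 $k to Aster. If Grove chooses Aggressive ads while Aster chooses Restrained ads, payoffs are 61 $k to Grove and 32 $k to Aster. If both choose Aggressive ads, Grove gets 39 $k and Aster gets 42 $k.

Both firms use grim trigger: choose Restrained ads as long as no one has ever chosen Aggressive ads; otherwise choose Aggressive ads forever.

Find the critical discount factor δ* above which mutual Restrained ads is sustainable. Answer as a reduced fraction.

27/28

Grove: cooperation gives 46 each period; deviation gives 61 once then 39 forever.
  46/(1−δ) ≥ 61 + 39δ/(1−δ) ⇒ δ ≥ 15/22.
Aster: cooperation gives 44 each period; deviation gives 98 once then 42 forever.
  δ ≥ 54/56 = 27/28.
Both must hold, so the binding constraint is Aster's: δ ≥ 27/28.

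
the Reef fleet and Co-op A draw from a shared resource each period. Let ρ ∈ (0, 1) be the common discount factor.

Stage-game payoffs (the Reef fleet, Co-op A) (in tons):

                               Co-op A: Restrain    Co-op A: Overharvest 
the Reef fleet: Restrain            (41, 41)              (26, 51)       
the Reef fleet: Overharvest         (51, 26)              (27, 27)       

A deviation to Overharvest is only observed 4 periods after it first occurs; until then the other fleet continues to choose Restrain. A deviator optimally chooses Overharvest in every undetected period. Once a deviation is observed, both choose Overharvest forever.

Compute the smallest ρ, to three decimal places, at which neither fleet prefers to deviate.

0.803

The best deviation is to choose Overharvest for all 4 undetected periods, earning 51 each, then 27 forever once detected.
Deviation value: 51(1−ρ^4)/(1−ρ) + 27ρ^4/(1−ρ); cooperation value: 41/(1−ρ).
IC: 41 ≥ 51(1−ρ^4) + 27ρ^4 = 51 − 24ρ^4.
So ρ^4 ≥ 10/24 = 5/12, giving ρ ≥ (5/12)^(1/4) ≈ 0.803.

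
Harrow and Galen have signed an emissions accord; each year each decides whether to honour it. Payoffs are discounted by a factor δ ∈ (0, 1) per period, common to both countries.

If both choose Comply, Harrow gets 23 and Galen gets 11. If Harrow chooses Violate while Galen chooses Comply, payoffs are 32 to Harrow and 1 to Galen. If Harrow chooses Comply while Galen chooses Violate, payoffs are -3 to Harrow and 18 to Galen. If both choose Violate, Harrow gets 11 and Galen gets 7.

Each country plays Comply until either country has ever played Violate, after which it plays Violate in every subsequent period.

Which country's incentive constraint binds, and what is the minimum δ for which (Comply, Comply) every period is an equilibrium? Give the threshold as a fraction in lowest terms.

Galen; δ ≥ 7/11

Harrow: cooperation gives 23 each period; deviation gives 32 once then 11 forever.
  23/(1−δ) ≥ 32 + 11δ/(1−δ) ⇒ δ ≥ 9/21 = 3/7.
Galen: cooperation gives 11 each period; deviation gives 18 once then 7 forever.
  δ ≥ 7/11.
Both must hold, so the binding constraint is Galen's: δ ≥ 7/11.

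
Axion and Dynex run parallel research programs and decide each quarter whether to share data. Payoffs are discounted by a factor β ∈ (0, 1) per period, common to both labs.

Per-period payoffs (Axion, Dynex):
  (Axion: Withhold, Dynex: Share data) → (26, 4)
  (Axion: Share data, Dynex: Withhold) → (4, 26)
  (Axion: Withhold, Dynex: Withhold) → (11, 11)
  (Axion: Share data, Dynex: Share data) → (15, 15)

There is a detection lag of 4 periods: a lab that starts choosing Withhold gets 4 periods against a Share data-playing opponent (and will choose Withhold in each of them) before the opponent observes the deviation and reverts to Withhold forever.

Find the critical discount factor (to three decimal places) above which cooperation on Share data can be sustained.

0.925

A deviator earns 26 for 4 periods, then 11 forever; cooperating earns 15 forever. Multiplying the IC by (1−β):
15 ≥ 26(1−β^4) + 11β^4, so 15·β^4 ≥ 11 and β^4 ≥ 11/15.
β ≥ (11/15)^(1/4) ≈ 0.925.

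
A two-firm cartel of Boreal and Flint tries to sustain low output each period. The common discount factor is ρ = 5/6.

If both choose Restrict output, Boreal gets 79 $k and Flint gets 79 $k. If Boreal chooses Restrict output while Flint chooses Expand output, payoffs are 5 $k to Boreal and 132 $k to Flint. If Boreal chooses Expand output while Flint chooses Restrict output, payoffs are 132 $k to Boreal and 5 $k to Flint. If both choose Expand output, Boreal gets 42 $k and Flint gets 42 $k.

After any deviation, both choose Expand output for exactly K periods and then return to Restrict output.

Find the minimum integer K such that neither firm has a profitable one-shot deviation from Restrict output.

2

No profitable deviation requires (79−42)(ρ+…+ρ^K) ≥ 132−79, i.e. ρ+…+ρ^K ≥ 53/37 ≈ 1.4324.
With ρ = 5/6, the partial sums are K=1: 0.8333, K=2: 1.5278.
K = 2 is the first length at which the sum reaches 1.4324.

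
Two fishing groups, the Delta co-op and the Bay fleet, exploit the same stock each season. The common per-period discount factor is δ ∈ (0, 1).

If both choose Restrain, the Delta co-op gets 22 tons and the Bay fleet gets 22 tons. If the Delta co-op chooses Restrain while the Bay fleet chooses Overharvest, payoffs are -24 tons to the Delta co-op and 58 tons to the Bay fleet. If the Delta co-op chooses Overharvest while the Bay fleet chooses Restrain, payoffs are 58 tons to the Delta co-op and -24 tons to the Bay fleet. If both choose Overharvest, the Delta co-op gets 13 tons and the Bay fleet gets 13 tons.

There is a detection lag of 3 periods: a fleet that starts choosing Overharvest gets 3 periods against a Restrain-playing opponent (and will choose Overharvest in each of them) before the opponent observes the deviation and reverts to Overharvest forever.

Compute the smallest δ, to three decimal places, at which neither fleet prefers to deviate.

The best deviation is to choose Overharvest for all 3 undetected periods, earning 58 each, then 13 forever once detected.
Deviation value: 58(1−δ^3)/(1−δ) + 13δ^3/(1−δ); cooperation value: 22/(1−δ).
IC: 22 ≥ 58(1−δ^3) + 13δ^3 = 58 − 45δ^3.
So δ^3 ≥ 36/45 = 4/5, giving δ ≥ (4/5)^(1/3) ≈ 0.928.

0.928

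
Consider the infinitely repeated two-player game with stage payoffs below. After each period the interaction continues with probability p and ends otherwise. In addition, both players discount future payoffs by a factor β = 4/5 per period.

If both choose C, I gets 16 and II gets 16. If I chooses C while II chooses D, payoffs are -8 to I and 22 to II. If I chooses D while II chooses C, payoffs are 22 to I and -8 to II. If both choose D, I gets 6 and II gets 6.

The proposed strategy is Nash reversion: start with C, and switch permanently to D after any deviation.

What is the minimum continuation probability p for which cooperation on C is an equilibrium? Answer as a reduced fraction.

With continuation probability p and discount β, the effective per-period discount factor is βp.
Grim-trigger IC: βp ≥ (22−16)/(22−6) = 3/8.
So p ≥ (3/8)/(4/5) = 15/32.

15/32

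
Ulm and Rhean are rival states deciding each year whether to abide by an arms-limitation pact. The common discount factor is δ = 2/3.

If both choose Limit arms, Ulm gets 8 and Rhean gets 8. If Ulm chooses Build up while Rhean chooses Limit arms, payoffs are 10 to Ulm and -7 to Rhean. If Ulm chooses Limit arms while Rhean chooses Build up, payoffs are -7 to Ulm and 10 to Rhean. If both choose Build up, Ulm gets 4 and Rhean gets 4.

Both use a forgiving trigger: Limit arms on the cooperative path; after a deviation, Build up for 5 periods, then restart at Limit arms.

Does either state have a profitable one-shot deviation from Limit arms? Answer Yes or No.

No

A one-shot deviation gives 10 now, then 4 for 5 periods, then back to 8.
Gain from deviating: (10−8) today; loss: (8−4) in each of the next 5 periods.
No-deviation condition: (8−4)(δ+…+δ^5) ≥ 10−8, i.e. δ+…+δ^5 ≥ 1/2.
At δ = 2/3: δ+…+δ^5 = 1.7366 ≥ 0.5000.
So cooperation is sustainable.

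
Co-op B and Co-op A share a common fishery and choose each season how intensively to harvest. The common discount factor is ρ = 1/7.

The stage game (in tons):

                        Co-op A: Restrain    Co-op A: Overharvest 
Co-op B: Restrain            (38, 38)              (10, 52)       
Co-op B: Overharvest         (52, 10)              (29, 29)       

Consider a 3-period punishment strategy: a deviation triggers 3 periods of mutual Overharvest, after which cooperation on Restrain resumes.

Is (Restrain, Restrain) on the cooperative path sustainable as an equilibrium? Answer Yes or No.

No

IC: ρ+…+ρ^3 ≥ (52−38)/(38−29) = 14/9.
At ρ = 1/7: partial sum = 0.1662 < 1.5556. Cooperation not sustainable.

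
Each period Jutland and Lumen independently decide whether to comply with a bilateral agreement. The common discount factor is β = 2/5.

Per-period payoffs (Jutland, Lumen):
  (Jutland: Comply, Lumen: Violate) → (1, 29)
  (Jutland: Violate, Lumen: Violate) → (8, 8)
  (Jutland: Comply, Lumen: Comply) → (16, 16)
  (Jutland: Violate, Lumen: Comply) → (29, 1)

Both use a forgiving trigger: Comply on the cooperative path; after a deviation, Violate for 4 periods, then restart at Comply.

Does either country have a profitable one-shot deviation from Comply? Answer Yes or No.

Yes

Comparing payoff streams over the 5 periods until play realigns: cooperate → 16(1+β+…+β^4); deviate → 29 + 8(β+…+β^4).
Cooperation is sustained iff (16−8)(β+…+β^4) ≥ 29−16.
β+…+β^4 = 2/5·(1−(2/5)^4)/(1−2/5) = 0.6496, and (29−16)/(16−8) = 1.6250.
0.6496 < 1.6250, so cooperation is not sustainable.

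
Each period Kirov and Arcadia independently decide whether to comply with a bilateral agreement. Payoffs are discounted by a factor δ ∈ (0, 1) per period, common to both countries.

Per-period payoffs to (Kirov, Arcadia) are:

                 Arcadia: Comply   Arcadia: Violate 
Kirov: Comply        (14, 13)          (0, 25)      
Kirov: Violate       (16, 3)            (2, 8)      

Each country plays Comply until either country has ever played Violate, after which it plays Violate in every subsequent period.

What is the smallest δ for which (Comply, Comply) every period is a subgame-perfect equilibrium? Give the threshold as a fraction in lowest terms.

12/17

Kirov's threshold: (16−14)/(16−2) = 1/7.
Arcadia's threshold: (25−13)/(25−8) = 12/17.
1/7 < 12/17, so Arcadia binds and δ* = 12/17.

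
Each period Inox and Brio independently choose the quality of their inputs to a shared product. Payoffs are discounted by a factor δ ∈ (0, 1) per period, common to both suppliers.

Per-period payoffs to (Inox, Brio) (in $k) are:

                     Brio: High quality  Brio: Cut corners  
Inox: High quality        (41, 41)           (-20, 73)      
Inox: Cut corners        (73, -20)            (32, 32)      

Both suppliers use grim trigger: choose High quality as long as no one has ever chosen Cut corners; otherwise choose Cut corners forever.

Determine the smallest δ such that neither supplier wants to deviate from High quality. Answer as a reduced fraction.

32/41

41/(1−δ) ≥ 73 + 32δ/(1−δ)
41 ≥ 73 − 41δ
δ ≥ 32/41.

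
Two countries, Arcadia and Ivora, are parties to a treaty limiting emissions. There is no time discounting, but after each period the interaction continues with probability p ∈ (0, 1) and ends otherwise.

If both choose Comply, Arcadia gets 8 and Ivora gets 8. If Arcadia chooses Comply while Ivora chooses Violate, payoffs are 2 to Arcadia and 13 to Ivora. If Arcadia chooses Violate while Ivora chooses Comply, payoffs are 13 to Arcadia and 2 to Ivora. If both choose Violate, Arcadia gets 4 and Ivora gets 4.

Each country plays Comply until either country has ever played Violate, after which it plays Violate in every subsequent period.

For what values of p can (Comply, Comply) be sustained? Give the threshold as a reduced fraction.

5/9

Expected cooperation value is 8 + p·8 + p²·8 + … = 8/(1−p); deviation gives 13 + p·4/(1−p).
8 ≥ 13(1−p) + 4p ⇒ 9p ≥ 5 ⇒ p ≥ 5/9.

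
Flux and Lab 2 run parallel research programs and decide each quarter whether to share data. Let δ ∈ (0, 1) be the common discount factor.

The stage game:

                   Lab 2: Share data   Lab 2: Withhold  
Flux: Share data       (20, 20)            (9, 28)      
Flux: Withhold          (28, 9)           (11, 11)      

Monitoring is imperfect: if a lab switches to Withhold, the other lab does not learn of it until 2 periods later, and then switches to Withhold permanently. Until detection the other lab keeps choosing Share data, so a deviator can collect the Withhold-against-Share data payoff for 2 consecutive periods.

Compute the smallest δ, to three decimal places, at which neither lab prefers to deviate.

Deviating for the 2 undetected periods gains 28−20 = 8 per period over cooperation, then loses 20−11 = 9 per period forever once punishment starts.
Gain: 8(1 + δ + … + δ^1); loss: 9·δ^2/(1−δ).
No profitable deviation ⇔ 8(1−δ^2) ≤ 9·δ^2, i.e. δ^2 ≥ 8/(8+9) = 8/17.
Hence δ ≥ (8/17)^(1/2) ≈ 0.686.

0.686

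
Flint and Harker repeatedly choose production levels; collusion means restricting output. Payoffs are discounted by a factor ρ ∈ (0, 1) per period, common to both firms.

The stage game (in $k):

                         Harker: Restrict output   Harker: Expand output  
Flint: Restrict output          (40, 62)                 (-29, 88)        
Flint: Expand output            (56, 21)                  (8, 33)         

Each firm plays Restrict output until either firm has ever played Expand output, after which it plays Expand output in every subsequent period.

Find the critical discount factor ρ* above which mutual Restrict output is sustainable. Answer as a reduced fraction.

Flint's threshold: (56−40)/(56−8) = 1/3.
Harker's threshold: (88−62)/(88−33) = 26/55.
1/3 < 26/55, so Harker binds and ρ* = 26/55.

26/55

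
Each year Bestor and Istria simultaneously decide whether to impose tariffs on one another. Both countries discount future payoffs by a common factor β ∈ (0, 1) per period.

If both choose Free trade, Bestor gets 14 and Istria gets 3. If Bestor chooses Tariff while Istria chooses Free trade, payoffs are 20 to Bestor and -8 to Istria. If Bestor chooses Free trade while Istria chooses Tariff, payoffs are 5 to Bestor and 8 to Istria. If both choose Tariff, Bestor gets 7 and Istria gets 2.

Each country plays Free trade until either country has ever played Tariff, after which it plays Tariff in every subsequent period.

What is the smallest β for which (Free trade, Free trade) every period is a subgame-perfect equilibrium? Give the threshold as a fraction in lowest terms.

Bestor's threshold: (20−14)/(20−7) = 6/13.
Istria's threshold: (8−3)/(8−2) = 5/6.
6/13 < 5/6, so Istria binds and β* = 5/6.

5/6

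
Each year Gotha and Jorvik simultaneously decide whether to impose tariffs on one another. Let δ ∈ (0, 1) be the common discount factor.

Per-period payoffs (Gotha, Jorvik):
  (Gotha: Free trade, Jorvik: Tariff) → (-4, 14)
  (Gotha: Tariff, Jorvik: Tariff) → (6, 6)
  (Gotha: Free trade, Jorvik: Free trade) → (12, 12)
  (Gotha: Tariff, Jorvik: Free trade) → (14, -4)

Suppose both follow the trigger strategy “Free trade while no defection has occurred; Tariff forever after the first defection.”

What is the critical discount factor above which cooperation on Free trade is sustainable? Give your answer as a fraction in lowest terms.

1/4

One-period gain from deviating is 14 − 12 = 2. The loss is 12 − 6 = 6 in every subsequent period, with present value 6·δ/(1−δ).
Deviation is unprofitable when 6·δ/(1−δ) ≥ 2, i.e. δ/(1−δ) ≥ 1/3.
Equivalently δ ≥ 2/(2+6) = 1/4.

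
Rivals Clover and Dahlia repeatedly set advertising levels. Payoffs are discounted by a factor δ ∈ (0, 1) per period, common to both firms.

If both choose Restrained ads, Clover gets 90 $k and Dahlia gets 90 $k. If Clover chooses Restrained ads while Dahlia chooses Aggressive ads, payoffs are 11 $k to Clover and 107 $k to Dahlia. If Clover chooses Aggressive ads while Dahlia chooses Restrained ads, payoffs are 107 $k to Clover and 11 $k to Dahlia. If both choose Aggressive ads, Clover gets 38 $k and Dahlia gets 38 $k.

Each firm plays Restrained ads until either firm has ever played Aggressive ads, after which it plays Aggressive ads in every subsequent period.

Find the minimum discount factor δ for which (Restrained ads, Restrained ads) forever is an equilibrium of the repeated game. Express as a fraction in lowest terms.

Cooperation forever yields 90 each period: 90/(1−δ).
Deviating yields 107 once, then 38 forever: 107 + 38δ/(1−δ).
No profitable deviation requires 90/(1−δ) ≥ 107 + 38δ/(1−δ).
Multiplying by (1−δ): 90 ≥ 107(1−δ) + 38δ = 107 − 69δ.
So 69δ ≥ 17, i.e. δ ≥ 17/69.

17/69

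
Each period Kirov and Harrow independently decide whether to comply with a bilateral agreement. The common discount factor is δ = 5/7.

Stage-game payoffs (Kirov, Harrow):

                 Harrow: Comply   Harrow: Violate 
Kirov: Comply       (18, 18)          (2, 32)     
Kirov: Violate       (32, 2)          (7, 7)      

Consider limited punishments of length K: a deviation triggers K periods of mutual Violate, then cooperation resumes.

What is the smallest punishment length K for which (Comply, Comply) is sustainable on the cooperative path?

3

No profitable deviation requires (18−7)(δ+…+δ^K) ≥ 32−18, i.e. δ+…+δ^K ≥ 14/11 ≈ 1.2727.
With δ = 5/7, the partial sums are K=1: 0.7143, K=2: 1.2245, K=3: 1.5889.
K = 3 is the first length at which the sum reaches 1.2727.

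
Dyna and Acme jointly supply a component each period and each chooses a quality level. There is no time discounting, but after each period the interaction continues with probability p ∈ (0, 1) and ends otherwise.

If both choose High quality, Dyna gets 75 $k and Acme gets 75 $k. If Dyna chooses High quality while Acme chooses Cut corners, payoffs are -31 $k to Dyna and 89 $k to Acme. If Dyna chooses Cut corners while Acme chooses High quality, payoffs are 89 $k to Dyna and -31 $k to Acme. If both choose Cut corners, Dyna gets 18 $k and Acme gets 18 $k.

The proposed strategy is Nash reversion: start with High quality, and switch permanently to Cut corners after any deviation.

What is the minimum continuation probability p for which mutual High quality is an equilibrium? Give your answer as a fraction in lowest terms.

14/71

With no time discounting, the continuation probability p plays the role of the discount factor.
Grim-trigger IC: 75/(1−p) ≥ 89 + 18p/(1−p) ⇒ p ≥ (89−75)/(89−18) = 14/71.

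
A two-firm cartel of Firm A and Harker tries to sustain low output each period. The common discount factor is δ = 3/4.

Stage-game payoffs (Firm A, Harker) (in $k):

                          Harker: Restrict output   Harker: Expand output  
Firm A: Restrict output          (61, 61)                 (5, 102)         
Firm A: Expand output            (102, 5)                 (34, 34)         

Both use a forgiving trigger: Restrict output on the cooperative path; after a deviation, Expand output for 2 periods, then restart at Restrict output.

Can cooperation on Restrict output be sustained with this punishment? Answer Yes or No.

No

IC: δ+…+δ^2 ≥ (102−61)/(61−34) = 41/27.
At δ = 3/4: partial sum = 1.3125 < 1.5185. Cooperation not sustainable.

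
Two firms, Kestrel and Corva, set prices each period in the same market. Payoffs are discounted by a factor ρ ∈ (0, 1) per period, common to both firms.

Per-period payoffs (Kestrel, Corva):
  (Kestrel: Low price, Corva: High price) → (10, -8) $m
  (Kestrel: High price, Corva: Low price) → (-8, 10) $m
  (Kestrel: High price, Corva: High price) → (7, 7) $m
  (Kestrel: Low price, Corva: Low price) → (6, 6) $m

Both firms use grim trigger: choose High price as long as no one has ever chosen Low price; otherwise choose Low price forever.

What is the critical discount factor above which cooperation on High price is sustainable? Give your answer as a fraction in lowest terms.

One-period gain from deviating is 10 − 7 = 3. The loss is 7 − 6 = 1 in every subsequent period, with present value 1·ρ/(1−ρ).
Deviation is unprofitable when 1·ρ/(1−ρ) ≥ 3, i.e. ρ/(1−ρ) ≥ 3.
Equivalently ρ ≥ 3/(3+1) = 3/4.

3/4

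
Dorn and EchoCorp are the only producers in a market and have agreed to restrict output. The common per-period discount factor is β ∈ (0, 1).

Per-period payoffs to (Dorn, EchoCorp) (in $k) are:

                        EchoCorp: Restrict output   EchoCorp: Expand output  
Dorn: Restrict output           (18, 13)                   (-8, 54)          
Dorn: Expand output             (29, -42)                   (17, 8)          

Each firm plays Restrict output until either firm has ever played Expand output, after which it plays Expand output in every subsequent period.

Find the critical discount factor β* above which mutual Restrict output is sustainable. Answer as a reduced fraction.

11/12

Dorn's threshold: (29−18)/(29−17) = 11/12.
EchoCorp's threshold: (54−13)/(54−8) = 41/46.
11/12 > 41/46, so Dorn binds and β* = 11/12.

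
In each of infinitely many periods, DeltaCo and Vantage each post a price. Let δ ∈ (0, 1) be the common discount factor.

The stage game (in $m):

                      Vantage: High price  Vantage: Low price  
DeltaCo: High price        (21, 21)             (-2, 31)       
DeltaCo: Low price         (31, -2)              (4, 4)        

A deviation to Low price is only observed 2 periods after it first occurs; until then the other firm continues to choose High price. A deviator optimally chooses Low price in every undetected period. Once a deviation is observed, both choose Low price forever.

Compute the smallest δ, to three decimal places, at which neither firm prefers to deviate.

0.609

The best deviation is to choose Low price for all 2 undetected periods, earning 31 each, then 4 forever once detected.
Deviation value: 31(1−δ^2)/(1−δ) + 4δ^2/(1−δ); cooperation value: 21/(1−δ).
IC: 21 ≥ 31(1−δ^2) + 4δ^2 = 31 − 27δ^2.
So δ^2 ≥ 10/27, giving δ ≥ (10/27)^(1/2) ≈ 0.609.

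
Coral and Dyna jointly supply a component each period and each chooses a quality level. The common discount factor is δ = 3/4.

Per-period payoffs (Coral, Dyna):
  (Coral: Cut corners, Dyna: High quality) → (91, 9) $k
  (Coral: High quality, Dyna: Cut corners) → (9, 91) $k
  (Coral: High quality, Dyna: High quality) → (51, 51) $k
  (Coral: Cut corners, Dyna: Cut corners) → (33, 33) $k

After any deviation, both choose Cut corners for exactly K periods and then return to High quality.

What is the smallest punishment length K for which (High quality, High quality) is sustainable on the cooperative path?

5

Need Σ_{k=1}^{K} δ^k ≥ (91−51)/(51−33) = 2.2222 at δ = 3/4.
At K = 4 the sum is 2.0508 < 2.2222; at K = 5 it is 2.2881 ≥ 2.2222.
So the minimum punishment length is K = 5.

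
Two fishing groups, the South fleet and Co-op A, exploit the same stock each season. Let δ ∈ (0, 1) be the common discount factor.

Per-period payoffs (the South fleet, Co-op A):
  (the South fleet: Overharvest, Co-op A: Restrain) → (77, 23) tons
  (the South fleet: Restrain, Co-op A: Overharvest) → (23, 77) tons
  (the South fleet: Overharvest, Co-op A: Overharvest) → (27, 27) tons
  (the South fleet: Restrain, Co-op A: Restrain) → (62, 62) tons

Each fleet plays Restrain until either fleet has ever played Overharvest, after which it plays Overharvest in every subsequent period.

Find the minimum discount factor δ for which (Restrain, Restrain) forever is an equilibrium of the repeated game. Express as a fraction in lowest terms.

3/10

One-period gain from deviating is 77 − 62 = 15. The loss is 62 − 27 = 35 in every subsequent period, with present value 35·δ/(1−δ).
Deviation is unprofitable when 35·δ/(1−δ) ≥ 15, i.e. δ/(1−δ) ≥ 3/7.
Equivalently δ ≥ 15/(15+35) = 3/10.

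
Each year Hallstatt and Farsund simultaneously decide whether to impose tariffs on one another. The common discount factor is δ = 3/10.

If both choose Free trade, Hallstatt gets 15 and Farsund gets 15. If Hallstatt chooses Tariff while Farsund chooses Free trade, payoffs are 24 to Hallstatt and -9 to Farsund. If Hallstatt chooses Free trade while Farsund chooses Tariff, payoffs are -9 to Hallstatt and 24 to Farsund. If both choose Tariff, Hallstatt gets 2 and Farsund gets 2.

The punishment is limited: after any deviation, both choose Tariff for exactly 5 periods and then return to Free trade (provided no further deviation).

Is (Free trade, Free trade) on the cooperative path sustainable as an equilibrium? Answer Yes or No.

A one-shot deviation gives 24 now, then 2 for 5 periods, then back to 15.
Gain from deviating: (24−15) today; loss: (15−2) in each of the next 5 periods.
No-deviation condition: (15−2)(δ+…+δ^5) ≥ 24−15, i.e. δ+…+δ^5 ≥ 9/13.
At δ = 3/10: δ+…+δ^5 = 0.4275 < 0.6923.
So cooperation is not sustainable.

No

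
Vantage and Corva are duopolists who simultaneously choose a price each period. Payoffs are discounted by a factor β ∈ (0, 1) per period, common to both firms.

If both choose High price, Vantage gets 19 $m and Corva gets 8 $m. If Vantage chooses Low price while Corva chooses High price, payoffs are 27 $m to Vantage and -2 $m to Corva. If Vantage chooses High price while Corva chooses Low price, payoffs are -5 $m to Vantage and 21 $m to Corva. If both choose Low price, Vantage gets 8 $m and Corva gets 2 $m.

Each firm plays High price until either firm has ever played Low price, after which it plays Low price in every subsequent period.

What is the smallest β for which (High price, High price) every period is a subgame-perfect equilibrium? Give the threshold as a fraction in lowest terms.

Vantage: cooperation gives 19 each period; deviation gives 27 once then 8 forever.
  19/(1−β) ≥ 27 + 8β/(1−β) ⇒ β ≥ 8/19.
Corva: cooperation gives 8 each period; deviation gives 21 once then 2 forever.
  β ≥ 13/19.
Both must hold, so the binding constraint is Corva's: β ≥ 13/19.

13/19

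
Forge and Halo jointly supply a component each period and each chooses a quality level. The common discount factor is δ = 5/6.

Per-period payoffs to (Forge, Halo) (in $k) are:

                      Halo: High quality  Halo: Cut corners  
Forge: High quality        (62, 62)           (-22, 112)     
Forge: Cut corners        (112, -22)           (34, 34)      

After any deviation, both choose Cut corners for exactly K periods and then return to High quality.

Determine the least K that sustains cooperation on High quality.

3

IC: δ(1−δ^K)/(1−δ) ≥ (112−62)/(62−34) = 25/14.
With δ = 5/6: need 1 − δ^K ≥ 25/14·(1−5/6)/(5/6), i.e. δ^K ≤ 0.6429.
Since (5/6)^2 = 0.6944 and (5/6)^3 = 0.5787, the smallest such K is 3.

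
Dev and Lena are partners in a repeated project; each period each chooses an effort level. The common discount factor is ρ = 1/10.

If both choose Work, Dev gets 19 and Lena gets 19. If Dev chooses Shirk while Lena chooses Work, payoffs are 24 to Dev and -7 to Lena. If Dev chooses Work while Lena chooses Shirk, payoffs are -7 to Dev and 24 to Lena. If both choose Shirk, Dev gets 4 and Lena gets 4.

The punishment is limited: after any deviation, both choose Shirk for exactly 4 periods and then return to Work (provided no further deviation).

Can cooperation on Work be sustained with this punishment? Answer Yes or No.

No

Comparing payoff streams over the 5 periods until play realigns: cooperate → 19(1+ρ+…+ρ^4); deviate → 24 + 4(ρ+…+ρ^4).
Cooperation is sustained iff (19−4)(ρ+…+ρ^4) ≥ 24−19.
ρ+…+ρ^4 = 1/10·(1−(1/10)^4)/(1−1/10) = 0.1111, and (24−19)/(19−4) = 0.3333.
0.1111 < 0.3333, so cooperation is not sustainable.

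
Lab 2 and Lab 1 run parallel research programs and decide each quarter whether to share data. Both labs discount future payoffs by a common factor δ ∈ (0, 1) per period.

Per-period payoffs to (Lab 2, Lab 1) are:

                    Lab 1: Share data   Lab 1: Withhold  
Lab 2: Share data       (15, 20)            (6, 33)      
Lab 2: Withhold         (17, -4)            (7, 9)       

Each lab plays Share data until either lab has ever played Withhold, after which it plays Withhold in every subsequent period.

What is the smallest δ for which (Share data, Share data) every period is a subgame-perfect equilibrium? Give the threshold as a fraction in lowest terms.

13/24

For Lab 2: deviation gain 17−15 = 2, per-period punishment loss 15−7 = 8. IC gives δ ≥ 2/10 = 1/5.
For Lab 1: gain 13, loss 11 per period, so δ ≥ 13/24.
The tighter constraint is Lab 1's, so cooperation needs δ ≥ 13/24.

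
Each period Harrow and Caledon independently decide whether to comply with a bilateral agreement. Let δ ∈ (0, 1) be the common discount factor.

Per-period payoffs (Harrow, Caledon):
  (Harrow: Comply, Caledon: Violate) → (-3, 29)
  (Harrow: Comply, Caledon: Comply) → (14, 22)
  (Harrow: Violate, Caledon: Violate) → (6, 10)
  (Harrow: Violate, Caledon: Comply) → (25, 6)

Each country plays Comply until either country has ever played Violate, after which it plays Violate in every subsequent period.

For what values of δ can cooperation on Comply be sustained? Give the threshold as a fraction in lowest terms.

11/19

Harrow's threshold: (25−14)/(25−6) = 11/19.
Caledon's threshold: (29−22)/(29−10) = 7/19.
11/19 > 7/19, so Harrow binds and δ* = 11/19.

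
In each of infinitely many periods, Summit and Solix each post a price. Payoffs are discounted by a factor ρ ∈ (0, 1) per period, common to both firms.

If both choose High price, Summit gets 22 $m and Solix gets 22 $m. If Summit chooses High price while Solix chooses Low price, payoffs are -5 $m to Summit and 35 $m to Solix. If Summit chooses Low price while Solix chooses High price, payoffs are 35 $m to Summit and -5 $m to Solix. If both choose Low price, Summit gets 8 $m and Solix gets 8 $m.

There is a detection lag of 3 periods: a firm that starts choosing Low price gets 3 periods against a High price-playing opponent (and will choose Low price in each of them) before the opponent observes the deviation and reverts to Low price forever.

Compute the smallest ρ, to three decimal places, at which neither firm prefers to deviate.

0.784

The best deviation is to choose Low price for all 3 undetected periods, earning 35 each, then 8 forever once detected.
Deviation value: 35(1−ρ^3)/(1−ρ) + 8ρ^3/(1−ρ); cooperation value: 22/(1−ρ).
IC: 22 ≥ 35(1−ρ^3) + 8ρ^3 = 35 − 27ρ^3.
So ρ^3 ≥ 13/27, giving ρ ≥ (13/27)^(1/3) ≈ 0.784.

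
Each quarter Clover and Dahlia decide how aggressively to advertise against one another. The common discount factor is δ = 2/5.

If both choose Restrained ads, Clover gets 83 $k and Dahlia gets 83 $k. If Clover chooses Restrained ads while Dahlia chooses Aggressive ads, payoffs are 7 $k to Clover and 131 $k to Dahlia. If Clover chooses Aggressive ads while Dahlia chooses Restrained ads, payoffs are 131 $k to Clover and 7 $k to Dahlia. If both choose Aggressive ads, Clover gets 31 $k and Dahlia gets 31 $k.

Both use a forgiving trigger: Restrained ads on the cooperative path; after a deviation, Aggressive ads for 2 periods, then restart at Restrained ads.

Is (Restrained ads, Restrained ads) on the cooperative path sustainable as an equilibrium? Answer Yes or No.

A one-shot deviation gives 131 now, then 31 for 2 periods, then back to 83.
Gain from deviating: (131−83) today; loss: (83−31) in each of the next 2 periods.
No-deviation condition: (83−31)(δ+…+δ^2) ≥ 131−83, i.e. δ+…+δ^2 ≥ 12/13.
At δ = 2/5: δ+…+δ^2 = 0.5600 < 0.9231.
So cooperation is not sustainable.

No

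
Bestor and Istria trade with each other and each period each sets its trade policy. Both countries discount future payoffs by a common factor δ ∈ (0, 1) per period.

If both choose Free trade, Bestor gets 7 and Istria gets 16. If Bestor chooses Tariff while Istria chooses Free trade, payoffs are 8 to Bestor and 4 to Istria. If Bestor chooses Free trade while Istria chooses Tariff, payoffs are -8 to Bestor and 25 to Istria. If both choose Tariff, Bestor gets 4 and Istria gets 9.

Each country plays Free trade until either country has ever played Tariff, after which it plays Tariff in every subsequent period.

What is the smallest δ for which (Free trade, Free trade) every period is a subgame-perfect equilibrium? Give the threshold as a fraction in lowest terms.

9/16

Bestor's threshold: (8−7)/(8−4) = 1/4.
Istria's threshold: (25−16)/(25−9) = 9/16.
1/4 < 9/16, so Istria binds and δ* = 9/16.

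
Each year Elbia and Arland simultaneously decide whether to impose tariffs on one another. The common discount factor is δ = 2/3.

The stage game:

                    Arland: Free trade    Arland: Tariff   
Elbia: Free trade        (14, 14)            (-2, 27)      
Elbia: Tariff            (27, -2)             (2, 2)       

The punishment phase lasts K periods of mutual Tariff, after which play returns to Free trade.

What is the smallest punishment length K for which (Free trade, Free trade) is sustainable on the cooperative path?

No profitable deviation requires (14−2)(δ+…+δ^K) ≥ 27−14, i.e. δ+…+δ^K ≥ 13/12 ≈ 1.0833.
With δ = 2/3, the partial sums are K=1: 0.6667, K=2: 1.1111.
K = 2 is the first length at which the sum reaches 1.0833.

2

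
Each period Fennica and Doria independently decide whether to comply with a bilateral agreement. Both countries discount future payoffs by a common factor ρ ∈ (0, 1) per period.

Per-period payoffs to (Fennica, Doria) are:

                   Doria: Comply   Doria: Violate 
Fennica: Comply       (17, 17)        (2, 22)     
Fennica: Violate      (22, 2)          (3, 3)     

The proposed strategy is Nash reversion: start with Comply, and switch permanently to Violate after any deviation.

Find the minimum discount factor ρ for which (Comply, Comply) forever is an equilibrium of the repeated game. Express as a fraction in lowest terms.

One-period gain from deviating is 22 − 17 = 5. The loss is 17 − 3 = 14 in every subsequent period, with present value 14·ρ/(1−ρ).
Deviation is unprofitable when 14·ρ/(1−ρ) ≥ 5, i.e. ρ/(1−ρ) ≥ 5/14.
Equivalently ρ ≥ 5/(5+14) = 5/19.

5/19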